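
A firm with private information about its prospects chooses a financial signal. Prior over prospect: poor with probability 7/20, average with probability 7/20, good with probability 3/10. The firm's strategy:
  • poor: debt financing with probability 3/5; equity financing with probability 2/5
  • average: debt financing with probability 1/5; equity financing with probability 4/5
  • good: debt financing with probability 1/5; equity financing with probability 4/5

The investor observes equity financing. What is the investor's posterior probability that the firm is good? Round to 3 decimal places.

0.364

P(equity financing) = (7/20)·(2/5) + (7/20)·(4/5) + (3/10)·(4/5) = 33/50
P(good | equity financing) = ((3/10)·(4/5)) / (33/50) = (6/25) / (33/50) = 4/11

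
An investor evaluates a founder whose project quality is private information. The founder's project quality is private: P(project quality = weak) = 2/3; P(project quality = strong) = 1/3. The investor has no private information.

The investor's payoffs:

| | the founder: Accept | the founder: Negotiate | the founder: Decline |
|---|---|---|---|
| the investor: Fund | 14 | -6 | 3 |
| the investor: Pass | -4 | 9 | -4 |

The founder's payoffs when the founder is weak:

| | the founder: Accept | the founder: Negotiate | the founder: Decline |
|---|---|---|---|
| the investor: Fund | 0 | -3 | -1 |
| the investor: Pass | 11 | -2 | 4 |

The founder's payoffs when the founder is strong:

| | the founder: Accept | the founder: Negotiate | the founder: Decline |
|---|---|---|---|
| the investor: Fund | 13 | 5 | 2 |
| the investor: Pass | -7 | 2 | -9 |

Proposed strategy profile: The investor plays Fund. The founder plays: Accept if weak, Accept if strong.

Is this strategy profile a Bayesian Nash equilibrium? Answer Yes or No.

The investor plays Fund: E[Fund] = 2/3·(14) + 1/3·(14) = 14; E[Pass] = -4. Best-responding. ✓
The founder (project quality weak), facing Fund: Accept gives 0, Negotiate gives -3, Decline gives -1. Proposed Accept is best. ✓
The founder (project quality strong), facing Fund: Accept gives 13, Negotiate gives 5, Decline gives 2. Proposed Accept is best. ✓

Yes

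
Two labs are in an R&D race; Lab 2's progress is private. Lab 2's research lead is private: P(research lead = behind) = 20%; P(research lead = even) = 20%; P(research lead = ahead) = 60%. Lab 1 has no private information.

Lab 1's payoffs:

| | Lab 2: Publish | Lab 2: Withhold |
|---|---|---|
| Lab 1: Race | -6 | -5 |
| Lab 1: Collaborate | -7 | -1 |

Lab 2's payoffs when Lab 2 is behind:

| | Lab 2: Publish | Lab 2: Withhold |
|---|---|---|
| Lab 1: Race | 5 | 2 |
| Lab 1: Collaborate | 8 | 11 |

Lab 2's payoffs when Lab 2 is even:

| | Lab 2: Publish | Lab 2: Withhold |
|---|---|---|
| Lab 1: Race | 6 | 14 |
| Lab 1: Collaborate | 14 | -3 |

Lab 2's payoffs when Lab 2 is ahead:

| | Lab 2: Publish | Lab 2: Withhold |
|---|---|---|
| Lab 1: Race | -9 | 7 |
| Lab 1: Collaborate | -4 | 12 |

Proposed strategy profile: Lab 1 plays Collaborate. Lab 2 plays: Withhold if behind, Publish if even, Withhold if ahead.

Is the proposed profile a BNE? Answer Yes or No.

Yes

Lab 1 plays Collaborate: E[Collaborate] = 0.2·(-1) + 0.2·(-7) + 0.6·(-1) = -2.2; E[Race] = -5.2. Best-responding. ✓
Lab 2 (research lead behind), facing Collaborate: Publish gives 8, Withhold gives 11. Proposed Withhold is best. ✓
Lab 2 (research lead even), facing Collaborate: Publish gives 14, Withhold gives -3. Proposed Publish is best. ✓
Lab 2 (research lead ahead), facing Collaborate: Publish gives -4, Withhold gives 12. Proposed Withhold is best. ✓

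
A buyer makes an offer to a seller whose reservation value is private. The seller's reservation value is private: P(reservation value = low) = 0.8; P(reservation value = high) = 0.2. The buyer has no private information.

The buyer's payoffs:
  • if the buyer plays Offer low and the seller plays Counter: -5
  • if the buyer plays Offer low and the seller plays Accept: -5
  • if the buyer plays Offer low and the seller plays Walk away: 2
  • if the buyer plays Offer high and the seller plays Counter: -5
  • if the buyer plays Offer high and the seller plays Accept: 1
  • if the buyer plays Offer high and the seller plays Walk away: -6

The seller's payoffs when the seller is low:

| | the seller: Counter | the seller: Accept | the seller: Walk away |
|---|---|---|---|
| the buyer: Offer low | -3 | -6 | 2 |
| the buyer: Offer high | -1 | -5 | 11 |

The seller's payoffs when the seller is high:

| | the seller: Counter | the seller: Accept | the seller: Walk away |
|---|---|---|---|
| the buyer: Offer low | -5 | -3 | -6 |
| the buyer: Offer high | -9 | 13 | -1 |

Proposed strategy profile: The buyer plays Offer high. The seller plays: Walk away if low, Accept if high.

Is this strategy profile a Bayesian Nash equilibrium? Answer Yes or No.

The buyer plays Offer high: E[Offer high] = 0.8·(-6) + 0.2·(1) = -4.6; E[Offer low] = 0.6. Not best-responding. ✗
The seller (reservation value low), facing Offer high: Counter gives -1, Accept gives -5, Walk away gives 11. Proposed Walk away is best. ✓
The seller (reservation value high), facing Offer high: Counter gives -9, Accept gives 13, Walk away gives -1. Proposed Accept is best. ✓

No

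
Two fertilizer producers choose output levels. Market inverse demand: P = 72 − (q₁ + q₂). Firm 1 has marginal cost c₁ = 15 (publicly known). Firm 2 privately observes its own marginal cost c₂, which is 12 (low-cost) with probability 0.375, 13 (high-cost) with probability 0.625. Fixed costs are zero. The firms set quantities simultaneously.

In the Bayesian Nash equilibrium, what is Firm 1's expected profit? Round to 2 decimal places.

Firm 2 with cost c maximizes (72 − (q₁+q₂) − c)·q₂, giving q₂(c) = (72 − c − q₁)/2.
E[c₂] = 0.375·12 + 0.625·13 = 12.625
Firm 1's FOC against E[q₂] yields q₁ = (72 − 2·15 + E[c₂])/3 = (72 − 30 + 12.625)/3 = 18.2083.
E[P] = 72 − (q₁ + E[q₂]) = 33.2083; Firm 1's expected profit = (E[P] − 15)·q₁ = (33.2083 − 15)·18.2083 = 331.543.

331.54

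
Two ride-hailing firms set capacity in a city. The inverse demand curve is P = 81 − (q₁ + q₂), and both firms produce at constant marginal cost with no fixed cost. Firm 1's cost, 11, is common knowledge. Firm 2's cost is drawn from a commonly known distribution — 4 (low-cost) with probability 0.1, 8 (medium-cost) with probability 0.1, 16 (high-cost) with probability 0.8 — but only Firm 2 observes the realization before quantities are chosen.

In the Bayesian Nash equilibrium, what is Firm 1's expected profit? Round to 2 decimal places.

592.11

Each type of Firm 2 best-responds to q₁; Firm 1 best-responds to the expected q₂ over Firm 2's types.
Firm 2 with cost c maximizes (81 − (q₁+q₂) − c)·q₂, giving q₂(c) = (81 − c − q₁)/2.
E[c₂] = 0.1·4 + 0.1·8 + 0.8·16 = 14
Firm 1's FOC against E[q₂] yields q₁ = (81 − 2·11 + E[c₂])/3 = (81 − 22 + 14)/3 = 24.3333.
E[P] = 81 − (q₁ + E[q₂]) = 35.3333; Firm 1's expected profit = (E[P] − 11)·q₁ = (35.3333 − 11)·24.3333 = 592.111.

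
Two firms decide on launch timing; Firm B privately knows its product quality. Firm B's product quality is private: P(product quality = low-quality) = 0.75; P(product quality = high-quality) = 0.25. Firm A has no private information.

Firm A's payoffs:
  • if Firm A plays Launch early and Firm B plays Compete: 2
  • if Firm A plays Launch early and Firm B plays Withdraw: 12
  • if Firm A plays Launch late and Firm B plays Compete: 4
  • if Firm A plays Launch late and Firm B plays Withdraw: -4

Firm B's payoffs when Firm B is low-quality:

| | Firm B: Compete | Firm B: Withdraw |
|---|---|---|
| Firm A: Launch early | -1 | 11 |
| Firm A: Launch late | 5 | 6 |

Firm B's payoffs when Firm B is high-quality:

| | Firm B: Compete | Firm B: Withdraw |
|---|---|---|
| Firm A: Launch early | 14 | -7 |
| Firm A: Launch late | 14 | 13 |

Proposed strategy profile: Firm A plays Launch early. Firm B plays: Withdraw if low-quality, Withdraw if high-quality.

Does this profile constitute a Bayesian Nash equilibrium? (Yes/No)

No

A profile is a BNE iff every type of every player is best-responding given beliefs about the other side.
Firm A plays Launch early: E[Launch early] = 0.75·(12) + 0.25·(12) = 12; E[Launch late] = -4. Best-responding. ✓
Firm B (product quality low-quality), facing Launch early: Compete gives -1, Withdraw gives 11. Proposed Withdraw is best. ✓
Firm B (product quality high-quality), facing Launch early: Compete gives 14, Withdraw gives -7. Proposed Withdraw is not best — profitable deviation exists. ✗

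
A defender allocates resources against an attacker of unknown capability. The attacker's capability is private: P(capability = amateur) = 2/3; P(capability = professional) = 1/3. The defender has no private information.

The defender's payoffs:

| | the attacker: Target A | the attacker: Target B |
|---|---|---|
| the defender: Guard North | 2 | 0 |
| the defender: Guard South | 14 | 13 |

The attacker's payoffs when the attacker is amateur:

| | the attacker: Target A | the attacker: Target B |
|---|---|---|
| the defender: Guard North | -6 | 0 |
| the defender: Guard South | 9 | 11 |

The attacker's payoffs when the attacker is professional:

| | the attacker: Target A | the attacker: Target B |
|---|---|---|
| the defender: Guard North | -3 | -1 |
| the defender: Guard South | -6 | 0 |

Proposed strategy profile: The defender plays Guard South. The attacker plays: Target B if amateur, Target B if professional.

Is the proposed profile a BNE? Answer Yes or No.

A profile is a BNE iff every type of every player is best-responding given beliefs about the other side.
The defender plays Guard South: E[Guard South] = 2/3·(13) + 1/3·(13) = 13; E[Guard North] = 0. Best-responding. ✓
The attacker (capability amateur), facing Guard South: Target A gives 9, Target B gives 11. Proposed Target B is best. ✓
The attacker (capability professional), facing Guard South: Target A gives -6, Target B gives 0. Proposed Target B is best. ✓

Yes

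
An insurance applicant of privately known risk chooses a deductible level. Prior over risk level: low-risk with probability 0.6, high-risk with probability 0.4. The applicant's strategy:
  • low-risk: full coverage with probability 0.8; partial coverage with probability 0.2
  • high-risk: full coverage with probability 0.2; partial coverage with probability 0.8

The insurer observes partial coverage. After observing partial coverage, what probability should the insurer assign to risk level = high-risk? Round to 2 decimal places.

P(partial coverage) = 0.6·0.2 + 0.4·0.8 = 0.44
P(high-risk | partial coverage) = (0.4·0.8) / 0.44 = 0.32 / 0.44 = 0.727273

0.73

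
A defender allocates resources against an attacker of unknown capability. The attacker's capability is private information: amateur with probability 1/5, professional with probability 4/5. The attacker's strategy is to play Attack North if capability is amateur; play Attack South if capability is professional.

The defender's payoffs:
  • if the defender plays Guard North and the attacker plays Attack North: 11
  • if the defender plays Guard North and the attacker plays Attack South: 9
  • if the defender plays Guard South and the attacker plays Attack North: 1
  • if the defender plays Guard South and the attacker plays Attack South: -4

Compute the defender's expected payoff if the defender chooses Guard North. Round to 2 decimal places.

E[Guard North] = 1/5·11 + 4/5·9 = 11/5 + 36/5 = 47/5

9.40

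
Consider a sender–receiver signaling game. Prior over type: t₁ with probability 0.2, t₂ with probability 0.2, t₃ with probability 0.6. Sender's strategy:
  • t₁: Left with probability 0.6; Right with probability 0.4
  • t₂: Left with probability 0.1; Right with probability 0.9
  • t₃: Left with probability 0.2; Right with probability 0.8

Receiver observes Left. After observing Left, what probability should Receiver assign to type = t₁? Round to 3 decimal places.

P(Left) = 0.2·0.6 + 0.2·0.1 + 0.6·0.2 = 0.26
P(t₁ | Left) = (0.2·0.6) / 0.26 = 0.12 / 0.26 = 0.461538

0.462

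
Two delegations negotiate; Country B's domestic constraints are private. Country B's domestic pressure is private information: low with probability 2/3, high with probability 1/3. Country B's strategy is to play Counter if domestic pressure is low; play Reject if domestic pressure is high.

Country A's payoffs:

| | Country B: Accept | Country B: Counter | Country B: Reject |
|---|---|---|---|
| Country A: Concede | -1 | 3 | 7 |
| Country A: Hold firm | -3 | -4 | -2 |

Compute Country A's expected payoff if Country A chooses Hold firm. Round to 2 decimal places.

-3.33

Take the expectation over Country B's domestic pressure, weighting each type's action by its prior probability.
E[Hold firm] = 2/3·(-4) + 1/3·(-2) = (-8/3) + (-2/3) = -10/3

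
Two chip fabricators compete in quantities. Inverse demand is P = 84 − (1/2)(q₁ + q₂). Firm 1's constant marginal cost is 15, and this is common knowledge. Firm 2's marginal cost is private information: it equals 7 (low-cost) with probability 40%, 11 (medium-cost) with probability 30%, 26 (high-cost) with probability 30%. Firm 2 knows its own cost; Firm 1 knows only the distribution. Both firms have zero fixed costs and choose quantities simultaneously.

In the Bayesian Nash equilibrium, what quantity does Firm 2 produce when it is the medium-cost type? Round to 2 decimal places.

Type-c best response for Firm 2: q₂(c) = (84 − c) − q₁/2.
Firm 1 maximizes expected profit; its first-order condition is 84 − q₁ − (1/2)E[q₂] − 15 = 0.
Substituting E[q₂] and solving: E[c₂] = 13.9, so q₁ = (84 − 2·15 + 13.9)/(3/2) = 45.2667.
q₂(medium-cost) = (84 − 11 − (1/2)·45.2667) = 50.3667.

50.37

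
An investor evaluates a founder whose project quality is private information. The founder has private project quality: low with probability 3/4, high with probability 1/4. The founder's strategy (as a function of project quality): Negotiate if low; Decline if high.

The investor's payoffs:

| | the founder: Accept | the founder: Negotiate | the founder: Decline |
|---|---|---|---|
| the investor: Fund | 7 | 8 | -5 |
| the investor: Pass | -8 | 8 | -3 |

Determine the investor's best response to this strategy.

Pass

E[Fund] = 3/4·(8) + 1/4·(-5) = 19/4
E[Pass] = 3/4·(8) + 1/4·(-3) = 21/4
Best response: Pass (21/4 is the largest).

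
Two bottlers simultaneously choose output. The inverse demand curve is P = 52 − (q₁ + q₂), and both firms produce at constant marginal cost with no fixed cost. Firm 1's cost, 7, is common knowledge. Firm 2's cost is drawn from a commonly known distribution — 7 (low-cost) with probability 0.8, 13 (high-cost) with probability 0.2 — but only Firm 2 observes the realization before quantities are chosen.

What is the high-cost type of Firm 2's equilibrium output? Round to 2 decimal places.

Firm 2 with cost c maximizes (52 − (q₁+q₂) − c)·q₂, giving q₂(c) = (52 − c − q₁)/2.
E[c₂] = 0.8·7 + 0.2·13 = 8.2
Firm 1's FOC against E[q₂] yields q₁ = (52 − 2·7 + E[c₂])/3 = (52 − 14 + 8.2)/3 = 15.4.
q₂(high-cost) = (52 − 13 − 15.4)/2 = 11.8.

11.80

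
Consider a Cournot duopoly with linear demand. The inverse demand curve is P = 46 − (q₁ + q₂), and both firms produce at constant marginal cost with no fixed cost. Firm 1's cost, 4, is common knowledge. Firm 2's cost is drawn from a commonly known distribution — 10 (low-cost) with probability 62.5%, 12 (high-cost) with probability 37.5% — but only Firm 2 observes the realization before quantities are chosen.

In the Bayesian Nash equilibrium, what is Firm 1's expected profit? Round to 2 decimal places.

Type-c best response for Firm 2: q₂(c) = (46 − c)/2 − q₁/2.
Firm 1 maximizes expected profit; its first-order condition is 46 − 2q₁ − E[q₂] − 4 = 0.
Substituting E[q₂] and solving: E[c₂] = 10.75, so q₁ = (46 − 2·4 + 10.75)/3 = 16.25.
E[P] = 46 − (q₁ + E[q₂]) = 20.25; Firm 1's expected profit = (E[P] − 4)·q₁ = (20.25 − 4)·16.25 = 264.062.

264.06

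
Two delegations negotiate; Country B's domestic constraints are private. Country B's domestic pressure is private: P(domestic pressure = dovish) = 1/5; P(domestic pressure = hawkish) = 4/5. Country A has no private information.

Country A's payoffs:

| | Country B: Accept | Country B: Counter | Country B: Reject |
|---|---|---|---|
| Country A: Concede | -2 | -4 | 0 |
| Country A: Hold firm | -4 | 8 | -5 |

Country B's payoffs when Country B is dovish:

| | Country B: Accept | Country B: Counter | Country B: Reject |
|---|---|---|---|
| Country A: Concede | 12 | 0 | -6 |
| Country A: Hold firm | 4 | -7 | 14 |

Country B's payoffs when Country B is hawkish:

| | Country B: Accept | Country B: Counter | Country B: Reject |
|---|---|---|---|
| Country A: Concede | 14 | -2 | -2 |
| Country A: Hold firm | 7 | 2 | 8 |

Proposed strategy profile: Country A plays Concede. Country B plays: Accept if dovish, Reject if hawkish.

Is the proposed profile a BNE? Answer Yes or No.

No

Country A plays Concede: E[Concede] = 1/5·(-2) + 4/5·(0) = -2/5; E[Hold firm] = -24/5. Best-responding. ✓
Country B (domestic pressure dovish), facing Concede: Accept gives 12, Counter gives 0, Reject gives -6. Proposed Accept is best. ✓
Country B (domestic pressure hawkish), facing Concede: Accept gives 14, Counter gives -2, Reject gives -2. Proposed Reject is not best — profitable deviation exists. ✗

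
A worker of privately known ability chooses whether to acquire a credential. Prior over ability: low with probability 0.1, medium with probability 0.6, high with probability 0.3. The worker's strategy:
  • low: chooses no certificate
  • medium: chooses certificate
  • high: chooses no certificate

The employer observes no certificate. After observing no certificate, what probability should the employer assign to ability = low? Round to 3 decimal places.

0.250

P(no certificate) = 0.1·1 + 0.6·0 + 0.3·1 = 0.4
P(low | no certificate) = (0.1·1) / 0.4 = 0.1 / 0.4 = 0.25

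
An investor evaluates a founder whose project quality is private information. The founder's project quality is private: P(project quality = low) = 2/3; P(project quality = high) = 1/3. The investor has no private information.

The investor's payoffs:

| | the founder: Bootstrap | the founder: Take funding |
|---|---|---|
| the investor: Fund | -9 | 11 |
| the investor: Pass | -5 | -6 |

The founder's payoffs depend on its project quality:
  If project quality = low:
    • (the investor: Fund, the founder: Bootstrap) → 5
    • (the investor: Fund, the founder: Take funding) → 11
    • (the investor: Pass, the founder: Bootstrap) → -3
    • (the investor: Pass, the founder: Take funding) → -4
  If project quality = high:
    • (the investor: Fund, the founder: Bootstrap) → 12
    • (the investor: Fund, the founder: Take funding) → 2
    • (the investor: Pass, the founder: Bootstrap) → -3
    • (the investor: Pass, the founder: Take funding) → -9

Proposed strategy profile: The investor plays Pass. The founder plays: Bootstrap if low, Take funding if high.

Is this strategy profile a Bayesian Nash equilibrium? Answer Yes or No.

No

A profile is a BNE iff every type of every player is best-responding given beliefs about the other side.
The investor plays Pass: E[Pass] = 2/3·(-5) + 1/3·(-6) = -16/3; E[Fund] = -7/3. Not best-responding. ✗
The founder (project quality low), facing Pass: Bootstrap gives -3, Take funding gives -4. Proposed Bootstrap is best. ✓
The founder (project quality high), facing Pass: Bootstrap gives -3, Take funding gives -9. Proposed Take funding is not best — profitable deviation exists. ✗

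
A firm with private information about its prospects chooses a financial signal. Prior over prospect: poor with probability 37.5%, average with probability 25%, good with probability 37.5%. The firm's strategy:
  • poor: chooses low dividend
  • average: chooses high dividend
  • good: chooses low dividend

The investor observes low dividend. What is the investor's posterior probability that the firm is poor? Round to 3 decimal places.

P(low dividend) = 0.375·1 + 0.25·0 + 0.375·1 = 0.75
P(poor | low dividend) = (0.375·1) / 0.75 = 0.375 / 0.75 = 0.5

0.500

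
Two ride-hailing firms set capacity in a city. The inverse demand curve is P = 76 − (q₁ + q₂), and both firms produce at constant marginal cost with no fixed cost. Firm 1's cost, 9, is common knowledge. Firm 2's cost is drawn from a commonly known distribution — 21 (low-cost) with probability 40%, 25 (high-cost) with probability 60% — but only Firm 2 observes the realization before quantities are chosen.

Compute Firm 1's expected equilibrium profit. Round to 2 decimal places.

736.22

Type-c best response for Firm 2: q₂(c) = (76 − c)/2 − q₁/2.
Firm 1 maximizes expected profit; its first-order condition is 76 − 2q₁ − E[q₂] − 9 = 0.
Substituting E[q₂] and solving: E[c₂] = 23.4, so q₁ = (76 − 2·9 + 23.4)/3 = 27.1333.
E[P] = 76 − (q₁ + E[q₂]) = 36.1333; Firm 1's expected profit = (E[P] − 9)·q₁ = (36.1333 − 9)·27.1333 = 736.218.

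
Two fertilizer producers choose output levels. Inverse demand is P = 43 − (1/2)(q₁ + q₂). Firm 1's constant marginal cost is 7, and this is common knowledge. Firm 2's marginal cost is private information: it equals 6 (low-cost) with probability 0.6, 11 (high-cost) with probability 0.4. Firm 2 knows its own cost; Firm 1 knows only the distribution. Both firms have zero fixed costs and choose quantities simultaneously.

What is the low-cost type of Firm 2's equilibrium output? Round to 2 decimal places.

Each type of Firm 2 best-responds to q₁; Firm 1 best-responds to the expected q₂ over Firm 2's types.
Firm 2 with cost c maximizes (43 − (1/2)(q₁+q₂) − c)·q₂, giving q₂(c) = (43 − c − (1/2)q₁).
E[c₂] = 0.6·6 + 0.4·11 = 8
Firm 1's FOC against E[q₂] yields q₁ = (43 − 2·7 + E[c₂])/(3/2) = (43 − 14 + 8)/(3/2) = 24.6667.
q₂(low-cost) = (43 − 6 − (1/2)·24.6667) = 24.6667.

24.67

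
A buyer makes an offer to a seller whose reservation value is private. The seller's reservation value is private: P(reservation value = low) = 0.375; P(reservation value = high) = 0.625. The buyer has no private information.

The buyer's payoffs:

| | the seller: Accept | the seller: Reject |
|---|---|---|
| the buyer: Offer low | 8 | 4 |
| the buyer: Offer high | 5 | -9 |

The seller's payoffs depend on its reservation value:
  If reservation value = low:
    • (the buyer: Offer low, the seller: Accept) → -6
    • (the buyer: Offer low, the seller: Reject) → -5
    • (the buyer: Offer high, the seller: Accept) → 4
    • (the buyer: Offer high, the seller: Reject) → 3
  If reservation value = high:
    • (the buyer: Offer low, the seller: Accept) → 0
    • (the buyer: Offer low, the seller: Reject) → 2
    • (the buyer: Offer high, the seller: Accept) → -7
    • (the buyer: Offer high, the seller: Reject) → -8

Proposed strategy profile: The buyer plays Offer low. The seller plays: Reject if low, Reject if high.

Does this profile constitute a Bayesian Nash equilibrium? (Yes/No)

The buyer plays Offer low: E[Offer low] = 0.375·(4) + 0.625·(4) = 4; E[Offer high] = -9. Best-responding. ✓
The seller (reservation value low), facing Offer low: Accept gives -6, Reject gives -5. Proposed Reject is best. ✓
The seller (reservation value high), facing Offer low: Accept gives 0, Reject gives 2. Proposed Reject is best. ✓

Yes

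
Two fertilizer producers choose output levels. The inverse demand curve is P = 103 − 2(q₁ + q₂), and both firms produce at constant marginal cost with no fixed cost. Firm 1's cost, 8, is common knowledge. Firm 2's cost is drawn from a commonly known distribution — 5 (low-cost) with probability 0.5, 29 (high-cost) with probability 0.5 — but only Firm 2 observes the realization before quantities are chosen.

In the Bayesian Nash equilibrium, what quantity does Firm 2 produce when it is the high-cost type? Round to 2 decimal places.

Type-c best response for Firm 2: q₂(c) = (103 − c)/4 − q₁/2.
Firm 1 maximizes expected profit; its first-order condition is 103 − 4q₁ − 2E[q₂] − 8 = 0.
Substituting E[q₂] and solving: E[c₂] = 17, so q₁ = (103 − 2·8 + 17)/6 = 17.3333.
q₂(high-cost) = (103 − 29 − 2·17.3333)/4 = 9.83333.

9.83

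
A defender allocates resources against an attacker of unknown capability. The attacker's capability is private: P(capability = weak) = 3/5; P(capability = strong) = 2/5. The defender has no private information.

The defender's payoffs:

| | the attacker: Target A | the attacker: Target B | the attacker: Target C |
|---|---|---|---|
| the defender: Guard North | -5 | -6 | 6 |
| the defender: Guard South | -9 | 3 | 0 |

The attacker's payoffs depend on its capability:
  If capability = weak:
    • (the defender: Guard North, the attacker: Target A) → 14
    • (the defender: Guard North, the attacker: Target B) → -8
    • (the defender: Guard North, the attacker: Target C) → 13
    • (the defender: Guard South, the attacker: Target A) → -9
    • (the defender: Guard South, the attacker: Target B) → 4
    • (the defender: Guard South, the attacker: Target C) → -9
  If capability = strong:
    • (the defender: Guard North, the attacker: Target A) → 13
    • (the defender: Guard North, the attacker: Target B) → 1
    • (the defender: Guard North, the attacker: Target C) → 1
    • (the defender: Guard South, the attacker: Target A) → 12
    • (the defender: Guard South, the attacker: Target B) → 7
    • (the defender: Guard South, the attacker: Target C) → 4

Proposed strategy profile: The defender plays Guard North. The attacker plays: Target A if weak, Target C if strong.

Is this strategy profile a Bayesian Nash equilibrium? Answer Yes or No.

No

The defender plays Guard North: E[Guard North] = 3/5·(-5) + 2/5·(6) = -3/5; E[Guard South] = -27/5. Best-responding. ✓
The attacker (capability weak), facing Guard North: Target A gives 14, Target B gives -8, Target C gives 13. Proposed Target A is best. ✓
The attacker (capability strong), facing Guard North: Target A gives 13, Target B gives 1, Target C gives 1. Proposed Target C is not best — profitable deviation exists. ✗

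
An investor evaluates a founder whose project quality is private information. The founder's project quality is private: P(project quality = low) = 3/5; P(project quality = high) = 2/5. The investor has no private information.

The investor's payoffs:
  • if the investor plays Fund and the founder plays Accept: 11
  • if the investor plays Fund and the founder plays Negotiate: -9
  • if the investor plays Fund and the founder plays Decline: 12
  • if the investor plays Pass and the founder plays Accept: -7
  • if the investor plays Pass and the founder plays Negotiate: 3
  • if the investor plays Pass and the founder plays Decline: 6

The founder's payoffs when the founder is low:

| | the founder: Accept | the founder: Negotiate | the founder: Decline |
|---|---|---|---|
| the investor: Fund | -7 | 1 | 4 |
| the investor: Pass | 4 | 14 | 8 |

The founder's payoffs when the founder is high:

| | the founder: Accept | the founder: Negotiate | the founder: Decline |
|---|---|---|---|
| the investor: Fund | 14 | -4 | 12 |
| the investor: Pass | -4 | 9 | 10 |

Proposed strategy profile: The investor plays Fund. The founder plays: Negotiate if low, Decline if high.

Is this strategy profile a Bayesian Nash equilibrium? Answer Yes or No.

No

A profile is a BNE iff every type of every player is best-responding given beliefs about the other side.
The investor plays Fund: E[Fund] = 3/5·(-9) + 2/5·(12) = -3/5; E[Pass] = 21/5. Not best-responding. ✗
The founder (project quality low), facing Fund: Accept gives -7, Negotiate gives 1, Decline gives 4. Proposed Negotiate is not best — profitable deviation exists. ✗
The founder (project quality high), facing Fund: Accept gives 14, Negotiate gives -4, Decline gives 12. Proposed Decline is not best — profitable deviation exists. ✗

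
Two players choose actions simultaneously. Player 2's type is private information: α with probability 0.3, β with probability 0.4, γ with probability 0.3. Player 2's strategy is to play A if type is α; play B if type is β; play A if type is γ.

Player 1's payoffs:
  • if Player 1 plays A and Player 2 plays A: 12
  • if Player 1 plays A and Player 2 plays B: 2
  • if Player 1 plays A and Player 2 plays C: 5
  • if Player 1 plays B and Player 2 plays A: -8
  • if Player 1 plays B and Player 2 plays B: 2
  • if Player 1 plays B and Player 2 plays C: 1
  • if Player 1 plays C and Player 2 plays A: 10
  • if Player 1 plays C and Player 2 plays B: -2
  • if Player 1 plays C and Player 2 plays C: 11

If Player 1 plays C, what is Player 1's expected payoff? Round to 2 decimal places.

E[C] = 0.3·10 + 0.4·(-2) + 0.3·10 = 3 + (-0.8) + 3 = 5.2

5.20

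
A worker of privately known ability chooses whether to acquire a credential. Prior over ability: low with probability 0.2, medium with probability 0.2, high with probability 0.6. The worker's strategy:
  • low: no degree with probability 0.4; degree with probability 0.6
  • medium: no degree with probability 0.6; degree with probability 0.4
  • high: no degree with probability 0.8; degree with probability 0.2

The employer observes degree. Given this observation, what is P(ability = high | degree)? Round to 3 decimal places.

0.375

P(degree) = 0.2·0.6 + 0.2·0.4 + 0.6·0.2 = 0.32
P(high | degree) = (0.6·0.2) / 0.32 = 0.12 / 0.32 = 0.375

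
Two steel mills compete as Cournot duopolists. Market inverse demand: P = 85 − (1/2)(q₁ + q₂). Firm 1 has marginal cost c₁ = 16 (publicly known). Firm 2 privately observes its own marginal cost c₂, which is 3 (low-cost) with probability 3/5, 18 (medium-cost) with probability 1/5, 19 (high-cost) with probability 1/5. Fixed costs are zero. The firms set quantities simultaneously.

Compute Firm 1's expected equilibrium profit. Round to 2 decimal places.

859.74

Firm 2 with cost c maximizes (85 − (1/2)(q₁+q₂) − c)·q₂, giving q₂(c) = (85 − c − (1/2)q₁).
E[c₂] = 3/5·3 + 1/5·18 + 1/5·19 = 9.2
Firm 1's FOC against E[q₂] yields q₁ = (85 − 2·16 + E[c₂])/(3/2) = (85 − 32 + 9.2)/(3/2) = 41.4667.
E[P] = 85 − (1/2)·(q₁ + E[q₂]) = 36.7333; Firm 1's expected profit = (E[P] − 16)·q₁ = (36.7333 − 16)·41.4667 = 859.742.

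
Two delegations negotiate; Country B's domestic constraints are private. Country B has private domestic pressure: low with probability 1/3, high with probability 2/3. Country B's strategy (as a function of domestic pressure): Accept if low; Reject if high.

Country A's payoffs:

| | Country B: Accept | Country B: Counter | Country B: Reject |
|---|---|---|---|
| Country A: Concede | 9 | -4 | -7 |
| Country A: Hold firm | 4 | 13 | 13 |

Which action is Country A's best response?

Hold firm

E[Concede] = 1/3·(9) + 2/3·(-7) = -5/3
E[Hold firm] = 1/3·(4) + 2/3·(13) = 10
Best response: Hold firm (10 is the largest).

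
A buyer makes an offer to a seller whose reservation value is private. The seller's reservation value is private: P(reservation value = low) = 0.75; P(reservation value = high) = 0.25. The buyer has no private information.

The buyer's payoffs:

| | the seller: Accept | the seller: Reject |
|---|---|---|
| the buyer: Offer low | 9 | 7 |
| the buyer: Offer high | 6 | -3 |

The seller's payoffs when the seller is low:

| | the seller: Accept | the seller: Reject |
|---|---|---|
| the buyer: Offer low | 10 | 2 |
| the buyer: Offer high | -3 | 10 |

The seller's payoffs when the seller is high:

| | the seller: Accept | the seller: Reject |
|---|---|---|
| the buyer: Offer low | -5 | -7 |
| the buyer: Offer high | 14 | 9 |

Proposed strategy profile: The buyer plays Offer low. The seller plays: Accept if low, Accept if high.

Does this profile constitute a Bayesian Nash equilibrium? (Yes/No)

The buyer plays Offer low: E[Offer low] = 0.75·(9) + 0.25·(9) = 9; E[Offer high] = 6. Best-responding. ✓
The seller (reservation value low), facing Offer low: Accept gives 10, Reject gives 2. Proposed Accept is best. ✓
The seller (reservation value high), facing Offer low: Accept gives -5, Reject gives -7. Proposed Accept is best. ✓

Yes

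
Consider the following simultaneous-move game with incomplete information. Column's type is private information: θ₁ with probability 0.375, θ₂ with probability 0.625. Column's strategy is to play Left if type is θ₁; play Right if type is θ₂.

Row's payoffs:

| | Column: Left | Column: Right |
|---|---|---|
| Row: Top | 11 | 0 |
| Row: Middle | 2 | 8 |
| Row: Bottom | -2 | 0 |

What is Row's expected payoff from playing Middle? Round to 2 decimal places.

5.75

E[Middle] = 0.375·2 + 0.625·8 = 0.75 + 5 = 5.75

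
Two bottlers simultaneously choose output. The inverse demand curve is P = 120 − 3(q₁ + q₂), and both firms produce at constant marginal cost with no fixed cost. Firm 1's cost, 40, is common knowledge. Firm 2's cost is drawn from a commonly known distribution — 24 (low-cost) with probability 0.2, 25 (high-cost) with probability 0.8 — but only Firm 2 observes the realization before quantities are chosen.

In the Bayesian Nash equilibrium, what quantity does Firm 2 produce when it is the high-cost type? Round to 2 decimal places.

Type-c best response for Firm 2: q₂(c) = (120 − c)/6 − q₁/2.
Firm 1 maximizes expected profit; its first-order condition is 120 − 6q₁ − 3E[q₂] − 40 = 0.
Substituting E[q₂] and solving: E[c₂] = 24.8, so q₁ = (120 − 2·40 + 24.8)/9 = 7.2.
q₂(high-cost) = (120 − 25 − 3·7.2)/6 = 12.2333.

12.23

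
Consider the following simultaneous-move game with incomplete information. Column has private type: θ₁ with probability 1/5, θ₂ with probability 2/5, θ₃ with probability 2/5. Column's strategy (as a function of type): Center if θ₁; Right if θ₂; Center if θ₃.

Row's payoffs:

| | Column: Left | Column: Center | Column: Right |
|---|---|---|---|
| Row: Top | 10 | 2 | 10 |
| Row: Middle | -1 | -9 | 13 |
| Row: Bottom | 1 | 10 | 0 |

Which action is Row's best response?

Compute Row's expected payoff for each action, taking the expectation over Column's type.
E[Top] = 1/5·(2) + 2/5·(10) + 2/5·(2) = 26/5
E[Middle] = 1/5·(-9) + 2/5·(13) + 2/5·(-9) = -1/5
E[Bottom] = 1/5·(10) + 2/5·(0) + 2/5·(10) = 6
Best response: Bottom (6 is the largest).

Bottom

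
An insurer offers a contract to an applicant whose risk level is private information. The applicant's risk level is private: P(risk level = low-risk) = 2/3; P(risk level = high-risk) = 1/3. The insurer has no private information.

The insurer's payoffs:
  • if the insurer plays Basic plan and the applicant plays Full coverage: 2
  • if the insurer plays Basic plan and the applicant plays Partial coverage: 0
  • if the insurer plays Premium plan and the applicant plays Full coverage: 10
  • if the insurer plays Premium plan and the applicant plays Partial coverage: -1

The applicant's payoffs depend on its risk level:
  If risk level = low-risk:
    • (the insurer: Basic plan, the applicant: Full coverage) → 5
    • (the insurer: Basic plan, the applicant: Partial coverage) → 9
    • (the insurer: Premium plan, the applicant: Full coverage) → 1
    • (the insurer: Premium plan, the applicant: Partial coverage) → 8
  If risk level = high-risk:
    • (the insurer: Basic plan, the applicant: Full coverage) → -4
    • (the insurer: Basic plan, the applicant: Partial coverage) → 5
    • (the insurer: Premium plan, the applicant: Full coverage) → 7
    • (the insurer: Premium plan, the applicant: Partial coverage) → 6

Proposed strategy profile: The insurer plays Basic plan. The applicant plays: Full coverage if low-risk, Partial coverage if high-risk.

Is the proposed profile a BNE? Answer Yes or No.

No

The insurer plays Basic plan: E[Basic plan] = 2/3·(2) + 1/3·(0) = 4/3; E[Premium plan] = 19/3. Not best-responding. ✗
The applicant (risk level low-risk), facing Basic plan: Full coverage gives 5, Partial coverage gives 9. Proposed Full coverage is not best — profitable deviation exists. ✗
The applicant (risk level high-risk), facing Basic plan: Full coverage gives -4, Partial coverage gives 5. Proposed Partial coverage is best. ✓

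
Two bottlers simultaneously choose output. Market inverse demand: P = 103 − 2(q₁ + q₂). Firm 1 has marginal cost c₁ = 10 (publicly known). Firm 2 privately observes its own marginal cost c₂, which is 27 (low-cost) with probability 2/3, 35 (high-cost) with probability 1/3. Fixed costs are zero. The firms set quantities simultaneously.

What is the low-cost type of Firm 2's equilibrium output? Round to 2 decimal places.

Type-c best response for Firm 2: q₂(c) = (103 − c)/4 − q₁/2.
Firm 1 maximizes expected profit; its first-order condition is 103 − 4q₁ − 2E[q₂] − 10 = 0.
Substituting E[q₂] and solving: E[c₂] = 29.6667, so q₁ = (103 − 2·10 + 29.6667)/6 = 18.7778.
q₂(low-cost) = (103 − 27 − 2·18.7778)/4 = 9.61111.

9.61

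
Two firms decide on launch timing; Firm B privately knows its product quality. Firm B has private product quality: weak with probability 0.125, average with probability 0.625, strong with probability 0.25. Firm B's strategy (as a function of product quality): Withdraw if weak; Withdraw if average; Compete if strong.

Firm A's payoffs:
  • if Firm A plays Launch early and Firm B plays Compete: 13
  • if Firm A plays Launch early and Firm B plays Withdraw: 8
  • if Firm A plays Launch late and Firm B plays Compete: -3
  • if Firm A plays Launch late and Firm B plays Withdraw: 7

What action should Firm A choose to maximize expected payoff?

E[Launch early] = 0.125·(8) + 0.625·(8) + 0.25·(13) = 9.25
E[Launch late] = 0.125·(7) + 0.625·(7) + 0.25·(-3) = 4.5
Best response: Launch early (9.25 is the largest).

Launch early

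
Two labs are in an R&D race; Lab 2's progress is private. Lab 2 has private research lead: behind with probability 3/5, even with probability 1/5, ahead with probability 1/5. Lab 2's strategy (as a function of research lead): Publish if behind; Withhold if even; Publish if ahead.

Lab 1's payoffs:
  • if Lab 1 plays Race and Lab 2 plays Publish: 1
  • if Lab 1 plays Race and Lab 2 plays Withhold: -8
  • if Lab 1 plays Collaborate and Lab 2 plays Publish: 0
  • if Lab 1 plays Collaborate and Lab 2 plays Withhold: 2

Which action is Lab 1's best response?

Collaborate

Compute Lab 1's expected payoff for each action, taking the expectation over Lab 2's type.
E[Race] = 3/5·(1) + 1/5·(-8) + 1/5·(1) = -4/5
E[Collaborate] = 3/5·(0) + 1/5·(2) + 1/5·(0) = 2/5
Best response: Collaborate (2/5 is the largest).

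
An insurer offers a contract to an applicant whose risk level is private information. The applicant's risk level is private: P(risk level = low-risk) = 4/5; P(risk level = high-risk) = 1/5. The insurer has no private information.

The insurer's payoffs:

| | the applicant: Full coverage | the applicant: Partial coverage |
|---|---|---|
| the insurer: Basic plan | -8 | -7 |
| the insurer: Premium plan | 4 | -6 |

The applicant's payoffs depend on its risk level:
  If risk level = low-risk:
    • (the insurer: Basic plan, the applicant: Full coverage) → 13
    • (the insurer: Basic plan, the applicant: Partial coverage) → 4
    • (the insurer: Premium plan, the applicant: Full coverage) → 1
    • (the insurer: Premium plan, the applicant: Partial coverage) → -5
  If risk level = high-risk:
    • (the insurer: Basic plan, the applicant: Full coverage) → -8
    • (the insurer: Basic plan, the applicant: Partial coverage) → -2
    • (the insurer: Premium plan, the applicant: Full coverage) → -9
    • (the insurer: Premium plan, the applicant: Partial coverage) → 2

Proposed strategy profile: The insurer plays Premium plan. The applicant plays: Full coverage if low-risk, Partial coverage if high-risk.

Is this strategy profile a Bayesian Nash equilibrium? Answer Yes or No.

The insurer plays Premium plan: E[Premium plan] = 4/5·(4) + 1/5·(-6) = 2; E[Basic plan] = -39/5. Best-responding. ✓
The applicant (risk level low-risk), facing Premium plan: Full coverage gives 1, Partial coverage gives -5. Proposed Full coverage is best. ✓
The applicant (risk level high-risk), facing Premium plan: Full coverage gives -9, Partial coverage gives 2. Proposed Partial coverage is best. ✓

Yes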